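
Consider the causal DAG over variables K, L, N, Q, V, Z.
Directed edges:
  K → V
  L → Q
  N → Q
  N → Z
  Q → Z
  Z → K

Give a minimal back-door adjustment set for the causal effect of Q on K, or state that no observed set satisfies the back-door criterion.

Q→K: minimal back-door set {N}.

desc(Q)\{Q}={K,V,Z}; candidates ⊆ {L,N}.
size 0: {}; under {} Q still reaches {K,L,N,V,Z} ∋ K.
{N}: Q⊥K given {N} in G with Q→· removed — back-door holds.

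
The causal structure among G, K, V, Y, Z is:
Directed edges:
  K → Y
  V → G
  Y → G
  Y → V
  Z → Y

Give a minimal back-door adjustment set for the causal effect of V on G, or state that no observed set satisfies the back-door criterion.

V→G: minimal back-door set {Y}.

desc(V)\{V}={G}; candidates ⊆ {K,Y,Z}.
size 0: {}; under {} V still reaches {G,K,Y,Z} ∋ G.
{Y}: V⊥G given {Y} in G with V→· removed — back-door holds.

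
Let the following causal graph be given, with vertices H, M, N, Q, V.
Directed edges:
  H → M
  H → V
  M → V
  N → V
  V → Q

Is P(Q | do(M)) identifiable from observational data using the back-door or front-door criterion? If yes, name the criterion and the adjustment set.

desc(M)\{M}={Q,V}; candidates ⊆ {H,N}.
size 0: {}; under {} M still reaches {H,Q,V} ∋ Q.
{H}: M⊥Q given {H} in G with M→· removed — back-door holds.
P(Q|do(M)) = Σ_{H} P(Q|M,H)·P(H).

P(Q|do(M)): backdoor, adjust for {H}.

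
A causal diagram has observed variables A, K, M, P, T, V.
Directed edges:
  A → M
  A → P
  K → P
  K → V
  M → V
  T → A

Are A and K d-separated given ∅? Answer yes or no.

Bayes-Ball from A | ∅ reaches {M,P,T,V}.
K ∉ reach(A|∅) ⇒ A ⊥ K | ∅.

Yes — A ⊥ K | ∅.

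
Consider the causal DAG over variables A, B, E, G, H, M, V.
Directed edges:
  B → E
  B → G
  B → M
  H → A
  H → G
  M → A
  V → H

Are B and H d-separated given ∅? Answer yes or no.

Yes — B ⊥ H | ∅.

Bayes-Ball from B | ∅ reaches {A,E,G,M}.
H ∉ reach(B|∅) ⇒ B ⊥ H | ∅.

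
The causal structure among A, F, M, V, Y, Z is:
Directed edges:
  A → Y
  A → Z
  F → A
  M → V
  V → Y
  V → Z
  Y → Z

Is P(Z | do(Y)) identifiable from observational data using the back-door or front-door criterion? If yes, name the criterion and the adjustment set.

P(Z|do(Y)): backdoor, adjust for {A, V}.

desc(Y)\{Y}={Z}; candidates ⊆ {A,F,M,V}.
size 0: {}; under {} Y still reaches {A,F,M,V,Z} ∋ Z.
size 1: {A}, {F}, {M} …(+1); under {A} Y still reaches {M,V,Z} ∋ Z.
{A,V}: Y⊥Z given {A,V} in G with Y→· removed — back-door holds.
P(Z|do(Y)) = Σ_{A,V} P(Z|Y,A,V)·P(A,V).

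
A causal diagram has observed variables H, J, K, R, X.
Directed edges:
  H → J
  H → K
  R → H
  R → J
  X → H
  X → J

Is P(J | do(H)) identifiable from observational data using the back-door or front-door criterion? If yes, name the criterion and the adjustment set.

desc(H)\{H}={J,K}; candidates ⊆ {R,X}.
size 0: {}; under {} H still reaches {J,R,X} ∋ J.
size 1: {R}, {X}; under {R} H still reaches {J,X} ∋ J.
{R,X}: H⊥J given {R,X} in G with H→· removed — back-door holds.
P(J|do(H)) = Σ_{R,X} P(J|H,R,X)·P(R,X).

P(J|do(H)): backdoor, adjust for {R, X}.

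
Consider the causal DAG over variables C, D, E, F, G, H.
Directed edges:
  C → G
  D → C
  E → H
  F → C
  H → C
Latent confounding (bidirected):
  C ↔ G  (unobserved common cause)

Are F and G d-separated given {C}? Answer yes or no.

Bayes-Ball from F | {C} reaches {D,E,G,H}.
G ∈ reach(F|{C}) ⇒ F ⊥̸ G | {C}.

No — F and G are d-connected given {C}.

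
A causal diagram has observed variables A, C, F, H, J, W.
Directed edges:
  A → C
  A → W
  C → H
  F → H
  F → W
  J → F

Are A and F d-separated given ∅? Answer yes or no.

Yes — A ⊥ F | ∅.

Bayes-Ball from A | ∅ reaches {C,H,W}.
F ∉ reach(A|∅) ⇒ A ⊥ F | ∅.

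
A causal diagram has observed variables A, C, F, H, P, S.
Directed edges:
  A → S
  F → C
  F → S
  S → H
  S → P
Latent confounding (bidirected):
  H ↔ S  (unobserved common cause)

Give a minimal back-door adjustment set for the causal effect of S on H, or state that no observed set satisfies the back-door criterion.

S→H: no observed back-door set.

desc(S)\{S}={H,P}; candidates ⊆ {A,C,F}.
S↔H: latent back-door arc(s) into S.
size 0: {}; under {} S still reaches {A,C,F,H} ∋ H.
size 1: {A}, {C}, {F}; under {A} S still reaches {C,F,H} ∋ H.
size 2: {A,C}, {A,F}, {C,F}; under {A,C} S still reaches {F,H} ∋ H.
S↔H cannot be blocked by any observed set — no back-door set.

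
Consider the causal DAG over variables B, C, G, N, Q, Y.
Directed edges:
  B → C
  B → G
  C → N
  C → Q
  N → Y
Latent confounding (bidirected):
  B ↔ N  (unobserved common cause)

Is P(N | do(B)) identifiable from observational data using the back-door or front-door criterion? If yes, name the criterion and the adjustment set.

desc(B)\{B}={C,G,N,Q,Y}; candidates ⊆ {—}.
B↔N: latent back-door arc(s) into B.
size 0: {}; under {} B still reaches {N,Y} ∋ N.
B↔N cannot be blocked by any observed set — no back-door set.
{C}: (i) intercepts every directed B→N path; (ii) no back-door B→{C}; (iii) {B} blocks every back-door {C}→N. Front-door holds.
P(N|do(B)) = Σ_{C} P(C|B) Σ_{B'} P(N|C,B')P(B').

P(N|do(B)): frontdoor, adjust for {C}.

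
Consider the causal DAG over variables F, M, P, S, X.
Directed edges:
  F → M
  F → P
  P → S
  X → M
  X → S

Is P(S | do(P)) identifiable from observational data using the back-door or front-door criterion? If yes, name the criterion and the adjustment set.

desc(P)\{P}={S}; candidates ⊆ {F,M,X}.
∅: P⊥S given ∅ in G with P→· removed — back-door holds.
P(S|do(P)) = P(S|P) — no adjustment needed.

P(S|do(P)): backdoor, adjust for ∅.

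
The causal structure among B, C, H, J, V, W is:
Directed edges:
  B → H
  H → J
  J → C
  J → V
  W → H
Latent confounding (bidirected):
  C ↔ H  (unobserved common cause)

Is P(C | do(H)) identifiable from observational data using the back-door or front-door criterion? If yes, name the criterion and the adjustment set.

desc(H)\{H}={C,J,V}; candidates ⊆ {B,W}.
H↔C: latent back-door arc(s) into H.
size 0: {}; under {} H still reaches {B,C,W} ∋ C.
size 1: {B}, {W}; under {B} H still reaches {C,W} ∋ C.
size 2: {B,W}; under {B,W} H still reaches {C} ∋ C.
H↔C cannot be blocked by any observed set — no back-door set.
{J}: (i) intercepts every directed H→C path; (ii) no back-door H→{J}; (iii) {H} blocks every back-door {J}→C. Front-door holds.
P(C|do(H)) = Σ_{J} P(J|H) Σ_{H'} P(C|J,H')P(H').

P(C|do(H)): frontdoor, adjust for {J}.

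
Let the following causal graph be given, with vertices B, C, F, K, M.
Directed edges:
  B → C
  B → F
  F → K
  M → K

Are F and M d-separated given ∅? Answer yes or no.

Bayes-Ball from F | ∅ reaches {B,C,K}.
M ∉ reach(F|∅) ⇒ F ⊥ M | ∅.

Yes — F ⊥ M | ∅.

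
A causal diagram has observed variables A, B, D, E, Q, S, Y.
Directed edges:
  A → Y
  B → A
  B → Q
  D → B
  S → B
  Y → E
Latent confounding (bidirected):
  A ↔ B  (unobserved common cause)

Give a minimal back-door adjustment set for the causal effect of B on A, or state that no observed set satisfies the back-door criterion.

desc(B)\{B}={A,E,Q,Y}; candidates ⊆ {D,S}.
B↔A: latent back-door arc(s) into B.
size 0: {}; under {} B still reaches {A,D,E,S,Y} ∋ A.
size 1: {D}, {S}; under {D} B still reaches {A,E,S,Y} ∋ A.
size 2: {D,S}; under {D,S} B still reaches {A,E,Y} ∋ A.
B↔A cannot be blocked by any observed set — no back-door set.

B→A: no observed back-door set.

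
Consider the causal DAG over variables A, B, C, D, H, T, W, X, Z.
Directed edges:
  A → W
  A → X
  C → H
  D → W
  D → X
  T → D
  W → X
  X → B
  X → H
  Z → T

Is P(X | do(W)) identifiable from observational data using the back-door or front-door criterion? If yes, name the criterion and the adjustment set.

desc(W)\{W}={B,H,X}; candidates ⊆ {A,C,D,T,Z}.
size 0: {}; under {} W still reaches {A,B,D,H,T,X,Z} ∋ X.
size 1: {A}, {C}, {D} …(+2); under {A} W still reaches {B,D,H,T,X,Z} ∋ X.
{A,D}: W⊥X given {A,D} in G with W→· removed — back-door holds.
P(X|do(W)) = Σ_{A,D} P(X|W,A,D)·P(A,D).

P(X|do(W)): backdoor, adjust for {A, D}.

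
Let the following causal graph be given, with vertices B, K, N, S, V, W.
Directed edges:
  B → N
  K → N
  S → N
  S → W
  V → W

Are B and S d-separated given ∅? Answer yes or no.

Bayes-Ball from B | ∅ reaches {N}.
S ∉ reach(B|∅) ⇒ B ⊥ S | ∅.

Yes — B ⊥ S | ∅.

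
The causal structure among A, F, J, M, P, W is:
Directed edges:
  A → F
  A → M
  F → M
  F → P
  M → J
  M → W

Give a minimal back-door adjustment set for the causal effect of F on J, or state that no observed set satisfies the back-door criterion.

F→J: minimal back-door set {A}.

desc(F)\{F}={J,M,P,W}; candidates ⊆ {A}.
size 0: {}; under {} F still reaches {A,J,M,W} ∋ J.
{A}: F⊥J given {A} in G with F→· removed — back-door holds.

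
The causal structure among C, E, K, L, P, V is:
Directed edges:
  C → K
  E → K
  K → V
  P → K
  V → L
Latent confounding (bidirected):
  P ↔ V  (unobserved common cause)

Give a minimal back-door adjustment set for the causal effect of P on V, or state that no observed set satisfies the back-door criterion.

desc(P)\{P}={K,L,V}; candidates ⊆ {C,E}.
P↔V: latent back-door arc(s) into P.
size 0: {}; under {} P still reaches {L,V} ∋ V.
size 1: {C}, {E}; under {C} P still reaches {L,V} ∋ V.
size 2: {C,E}; under {C,E} P still reaches {L,V} ∋ V.
P↔V cannot be blocked by any observed set — no back-door set.

P→V: no observed back-door set.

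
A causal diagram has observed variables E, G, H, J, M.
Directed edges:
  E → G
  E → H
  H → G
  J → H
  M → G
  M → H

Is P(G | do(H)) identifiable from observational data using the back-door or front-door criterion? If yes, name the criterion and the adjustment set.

P(G|do(H)): backdoor, adjust for {E, M}.

desc(H)\{H}={G}; candidates ⊆ {E,J,M}.
size 0: {}; under {} H still reaches {E,G,J,M} ∋ G.
size 1: {E}, {J}, {M}; under {E} H still reaches {G,J,M} ∋ G.
{E,M}: H⊥G given {E,M} in G with H→· removed — back-door holds.
P(G|do(H)) = Σ_{E,M} P(G|H,E,M)·P(E,M).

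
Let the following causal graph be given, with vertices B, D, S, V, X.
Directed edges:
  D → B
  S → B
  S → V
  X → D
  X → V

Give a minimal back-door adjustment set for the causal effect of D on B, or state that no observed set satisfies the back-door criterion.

D→B: minimal back-door set ∅.

desc(D)\{D}={B}; candidates ⊆ {S,V,X}.
∅: D⊥B given ∅ in G with D→· removed — back-door holds.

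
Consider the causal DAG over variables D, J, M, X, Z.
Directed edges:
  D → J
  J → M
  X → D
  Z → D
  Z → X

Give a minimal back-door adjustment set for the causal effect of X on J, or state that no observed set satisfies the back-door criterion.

X→J: minimal back-door set {Z}.

desc(X)\{X}={D,J,M}; candidates ⊆ {Z}.
size 0: {}; under {} X still reaches {D,J,M,Z} ∋ J.
{Z}: X⊥J given {Z} in G with X→· removed — back-door holds.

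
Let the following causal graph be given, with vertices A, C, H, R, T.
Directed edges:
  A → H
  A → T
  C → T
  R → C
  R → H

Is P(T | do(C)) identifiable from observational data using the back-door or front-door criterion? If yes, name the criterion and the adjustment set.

P(T|do(C)): backdoor, adjust for ∅.

desc(C)\{C}={T}; candidates ⊆ {A,H,R}.
∅: C⊥T given ∅ in G with C→· removed — back-door holds.
P(T|do(C)) = P(T|C) — no adjustment needed.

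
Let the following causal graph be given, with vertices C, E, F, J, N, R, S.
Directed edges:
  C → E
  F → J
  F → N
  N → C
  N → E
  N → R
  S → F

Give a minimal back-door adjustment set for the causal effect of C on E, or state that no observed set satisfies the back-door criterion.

desc(C)\{C}={E}; candidates ⊆ {F,J,N,R,S}.
size 0: {}; under {} C still reaches {E,F,J,N,R,S} ∋ E.
{N}: C⊥E given {N} in G with C→· removed — back-door holds.

C→E: minimal back-door set {N}.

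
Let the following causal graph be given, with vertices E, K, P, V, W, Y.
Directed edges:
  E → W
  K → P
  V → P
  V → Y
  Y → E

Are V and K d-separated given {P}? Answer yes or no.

Bayes-Ball from V | {P} reaches {E,K,W,Y}.
K ∈ reach(V|{P}) ⇒ V ⊥̸ K | {P}.

No — V and K are d-connected given {P}.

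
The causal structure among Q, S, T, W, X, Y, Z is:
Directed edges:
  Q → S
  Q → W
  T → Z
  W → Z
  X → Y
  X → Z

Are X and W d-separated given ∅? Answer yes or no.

Yes — X ⊥ W | ∅.

Bayes-Ball from X | ∅ reaches {Y,Z}.
W ∉ reach(X|∅) ⇒ X ⊥ W | ∅.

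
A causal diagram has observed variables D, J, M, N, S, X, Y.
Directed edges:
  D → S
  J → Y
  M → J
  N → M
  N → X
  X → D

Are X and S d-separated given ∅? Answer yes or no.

No — X and S are d-connected given ∅.

Bayes-Ball from X | ∅ reaches {D,J,M,N,S,Y}.
S ∈ reach(X|∅) ⇒ X ⊥̸ S | ∅.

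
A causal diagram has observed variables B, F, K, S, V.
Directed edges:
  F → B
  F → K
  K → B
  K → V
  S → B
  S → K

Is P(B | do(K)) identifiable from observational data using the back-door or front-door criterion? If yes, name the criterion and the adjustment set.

P(B|do(K)): backdoor, adjust for {F, S}.

desc(K)\{K}={B,V}; candidates ⊆ {F,S}.
size 0: {}; under {} K still reaches {B,F,S} ∋ B.
size 1: {F}, {S}; under {F} K still reaches {B,S} ∋ B.
{F,S}: K⊥B given {F,S} in G with K→· removed — back-door holds.
P(B|do(K)) = Σ_{F,S} P(B|K,F,S)·P(F,S).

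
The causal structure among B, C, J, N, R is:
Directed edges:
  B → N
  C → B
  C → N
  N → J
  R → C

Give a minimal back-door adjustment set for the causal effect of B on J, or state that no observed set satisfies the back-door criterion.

desc(B)\{B}={J,N}; candidates ⊆ {C,R}.
size 0: {}; under {} B still reaches {C,J,N,R} ∋ J.
{C}: B⊥J given {C} in G with B→· removed — back-door holds.

B→J: minimal back-door set {C}.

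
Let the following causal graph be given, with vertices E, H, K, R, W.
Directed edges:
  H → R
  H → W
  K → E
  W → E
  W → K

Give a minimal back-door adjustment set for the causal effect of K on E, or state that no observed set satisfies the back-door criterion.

K→E: minimal back-door set {W}.

desc(K)\{K}={E}; candidates ⊆ {H,R,W}.
size 0: {}; under {} K still reaches {E,H,R,W} ∋ E.
{W}: K⊥E given {W} in G with K→· removed — back-door holds.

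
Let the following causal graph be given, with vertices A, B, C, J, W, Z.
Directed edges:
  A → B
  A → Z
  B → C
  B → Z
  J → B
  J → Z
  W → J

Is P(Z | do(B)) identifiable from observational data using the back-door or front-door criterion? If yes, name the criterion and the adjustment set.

desc(B)\{B}={C,Z}; candidates ⊆ {A,J,W}.
size 0: {}; under {} B still reaches {A,J,W,Z} ∋ Z.
size 1: {A}, {J}, {W}; under {A} B still reaches {J,W,Z} ∋ Z.
{A,J}: B⊥Z given {A,J} in G with B→· removed — back-door holds.
P(Z|do(B)) = Σ_{A,J} P(Z|B,A,J)·P(A,J).

P(Z|do(B)): backdoor, adjust for {A, J}.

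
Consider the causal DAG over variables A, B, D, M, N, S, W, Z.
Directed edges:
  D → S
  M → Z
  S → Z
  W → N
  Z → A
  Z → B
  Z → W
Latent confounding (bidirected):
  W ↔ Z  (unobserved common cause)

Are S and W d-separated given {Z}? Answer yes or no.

No — S and W are d-connected given {Z}.

Bayes-Ball from S | {Z} reaches {D,M,N,W}.
W ∈ reach(S|{Z}) ⇒ S ⊥̸ W | {Z}.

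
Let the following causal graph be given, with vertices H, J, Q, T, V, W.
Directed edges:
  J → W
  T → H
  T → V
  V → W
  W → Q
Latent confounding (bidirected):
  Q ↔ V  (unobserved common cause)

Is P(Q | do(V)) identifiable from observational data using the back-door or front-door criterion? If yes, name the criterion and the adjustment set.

desc(V)\{V}={Q,W}; candidates ⊆ {H,J,T}.
V↔Q: latent back-door arc(s) into V.
size 0: {}; under {} V still reaches {H,Q,T} ∋ Q.
size 1: {H}, {J}, {T}; under {H} V still reaches {Q,T} ∋ Q.
size 2: {H,J}, {H,T}, {J,T}; under {H,J} V still reaches {Q,T} ∋ Q.
V↔Q cannot be blocked by any observed set — no back-door set.
{W}: (i) intercepts every directed V→Q path; (ii) no back-door V→{W}; (iii) {V} blocks every back-door {W}→Q. Front-door holds.
P(Q|do(V)) = Σ_{W} P(W|V) Σ_{V'} P(Q|W,V')P(V').

P(Q|do(V)): frontdoor, adjust for {W}.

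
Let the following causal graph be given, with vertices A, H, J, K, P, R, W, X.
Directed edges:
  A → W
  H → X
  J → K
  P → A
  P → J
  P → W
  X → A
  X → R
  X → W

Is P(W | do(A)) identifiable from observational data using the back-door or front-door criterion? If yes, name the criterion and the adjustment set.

P(W|do(A)): backdoor, adjust for {P, X}.

desc(A)\{A}={W}; candidates ⊆ {H,J,K,P,R,X}.
size 0: {}; under {} A still reaches {H,J,K,P,R,W,X} ∋ W.
size 1: {H}, {J}, {K} …(+3); under {H} A still reaches {J,K,P,R,W,X} ∋ W.
{P,X}: A⊥W given {P,X} in G with A→· removed — back-door holds.
P(W|do(A)) = Σ_{P,X} P(W|A,P,X)·P(P,X).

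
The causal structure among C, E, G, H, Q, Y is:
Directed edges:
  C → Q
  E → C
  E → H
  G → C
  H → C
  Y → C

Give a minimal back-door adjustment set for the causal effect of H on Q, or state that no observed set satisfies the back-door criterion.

H→Q: minimal back-door set {E}.

desc(H)\{H}={C,Q}; candidates ⊆ {E,G,Y}.
size 0: {}; under {} H still reaches {C,E,Q} ∋ Q.
{E}: H⊥Q given {E} in G with H→· removed — back-door holds.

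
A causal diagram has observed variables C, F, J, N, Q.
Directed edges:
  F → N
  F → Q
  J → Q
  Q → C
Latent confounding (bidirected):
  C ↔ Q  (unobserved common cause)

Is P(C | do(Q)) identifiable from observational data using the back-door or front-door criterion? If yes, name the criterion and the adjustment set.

P(C|do(Q)): not identifiable (no BD/FD set).

desc(Q)\{Q}={C}; candidates ⊆ {F,J,N}.
Q↔C: latent back-door arc(s) into Q.
size 0: {}; under {} Q still reaches {C,F,J,N} ∋ C.
size 1: {F}, {J}, {N}; under {F} Q still reaches {C,J} ∋ C.
size 2: {F,J}, {F,N}, {J,N}; under {F,J} Q still reaches {C} ∋ C.
Q↔C cannot be blocked by any observed set — no back-door set.
No mediator lies on a directed Q→…→C path.
Neither criterion identifies P(C|do(Q)) in this graph.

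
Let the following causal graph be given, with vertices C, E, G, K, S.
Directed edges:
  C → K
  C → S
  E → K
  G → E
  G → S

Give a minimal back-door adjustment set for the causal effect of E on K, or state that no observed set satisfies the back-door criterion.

E→K: minimal back-door set ∅.

desc(E)\{E}={K}; candidates ⊆ {C,G,S}.
∅: E⊥K given ∅ in G with E→· removed — back-door holds.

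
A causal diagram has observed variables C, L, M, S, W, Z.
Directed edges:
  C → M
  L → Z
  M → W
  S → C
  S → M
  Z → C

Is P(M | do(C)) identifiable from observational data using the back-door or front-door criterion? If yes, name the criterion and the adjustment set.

desc(C)\{C}={M,W}; candidates ⊆ {L,S,Z}.
size 0: {}; under {} C still reaches {L,M,S,W,Z} ∋ M.
{S}: C⊥M given {S} in G with C→· removed — back-door holds.
P(M|do(C)) = Σ_{S} P(M|C,S)·P(S).

P(M|do(C)): backdoor, adjust for {S}.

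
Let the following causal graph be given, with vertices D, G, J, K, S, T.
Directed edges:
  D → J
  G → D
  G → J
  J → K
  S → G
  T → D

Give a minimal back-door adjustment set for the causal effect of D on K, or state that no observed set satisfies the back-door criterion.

desc(D)\{D}={J,K}; candidates ⊆ {G,S,T}.
size 0: {}; under {} D still reaches {G,J,K,S,T} ∋ K.
{G}: D⊥K given {G} in G with D→· removed — back-door holds.

D→K: minimal back-door set {G}.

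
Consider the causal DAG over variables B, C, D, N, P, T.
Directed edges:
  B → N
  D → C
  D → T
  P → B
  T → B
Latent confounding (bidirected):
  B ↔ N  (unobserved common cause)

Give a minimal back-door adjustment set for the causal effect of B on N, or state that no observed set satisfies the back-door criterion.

B→N: no observed back-door set.

desc(B)\{B}={N}; candidates ⊆ {C,D,P,T}.
B↔N: latent back-door arc(s) into B.
size 0: {}; under {} B still reaches {C,D,N,P,T} ∋ N.
size 1: {C}, {D}, {P} …(+1); under {C} B still reaches {D,N,P,T} ∋ N.
size 2: {C,D}, {C,P}, {C,T} …(+3); under {C,D} B still reaches {N,P,T} ∋ N.
B↔N cannot be blocked by any observed set — no back-door set.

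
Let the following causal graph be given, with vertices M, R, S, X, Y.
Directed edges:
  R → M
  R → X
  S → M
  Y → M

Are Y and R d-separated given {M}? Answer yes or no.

No — Y and R are d-connected given {M}.

Bayes-Ball from Y | {M} reaches {R,S,X}.
R ∈ reach(Y|{M}) ⇒ Y ⊥̸ R | {M}.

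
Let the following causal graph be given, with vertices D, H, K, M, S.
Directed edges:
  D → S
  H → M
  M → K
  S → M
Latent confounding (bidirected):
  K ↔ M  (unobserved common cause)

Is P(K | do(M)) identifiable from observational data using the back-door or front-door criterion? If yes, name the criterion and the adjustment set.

desc(M)\{M}={K}; candidates ⊆ {D,H,S}.
M↔K: latent back-door arc(s) into M.
size 0: {}; under {} M still reaches {D,H,K,S} ∋ K.
size 1: {D}, {H}, {S}; under {D} M still reaches {H,K,S} ∋ K.
size 2: {D,H}, {D,S}, {H,S}; under {D,H} M still reaches {K,S} ∋ K.
M↔K cannot be blocked by any observed set — no back-door set.
No mediator lies on a directed M→…→K path.
Neither criterion identifies P(K|do(M)) in this graph.

P(K|do(M)): not identifiable (no BD/FD set).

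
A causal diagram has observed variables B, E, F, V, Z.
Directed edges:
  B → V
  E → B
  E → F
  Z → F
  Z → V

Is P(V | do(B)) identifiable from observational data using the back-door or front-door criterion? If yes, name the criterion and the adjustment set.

desc(B)\{B}={V}; candidates ⊆ {E,F,Z}.
∅: B⊥V given ∅ in G with B→· removed — back-door holds.
P(V|do(B)) = P(V|B) — no adjustment needed.

P(V|do(B)): backdoor, adjust for ∅.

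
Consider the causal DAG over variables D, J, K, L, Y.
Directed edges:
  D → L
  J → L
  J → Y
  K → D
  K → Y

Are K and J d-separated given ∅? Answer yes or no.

Bayes-Ball from K | ∅ reaches {D,L,Y}.
J ∉ reach(K|∅) ⇒ K ⊥ J | ∅.

Yes — K ⊥ J | ∅.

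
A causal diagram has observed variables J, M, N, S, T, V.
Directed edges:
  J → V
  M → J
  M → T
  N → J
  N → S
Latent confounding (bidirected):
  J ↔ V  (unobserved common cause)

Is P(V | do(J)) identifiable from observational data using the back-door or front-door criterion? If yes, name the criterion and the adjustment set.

desc(J)\{J}={V}; candidates ⊆ {M,N,S,T}.
J↔V: latent back-door arc(s) into J.
size 0: {}; under {} J still reaches {M,N,S,T,V} ∋ V.
size 1: {M}, {N}, {S} …(+1); under {M} J still reaches {N,S,V} ∋ V.
size 2: {M,N}, {M,S}, {M,T} …(+3); under {M,N} J still reaches {V} ∋ V.
J↔V cannot be blocked by any observed set — no back-door set.
No mediator lies on a directed J→…→V path.
Neither criterion identifies P(V|do(J)) in this graph.

P(V|do(J)): not identifiable (no BD/FD set).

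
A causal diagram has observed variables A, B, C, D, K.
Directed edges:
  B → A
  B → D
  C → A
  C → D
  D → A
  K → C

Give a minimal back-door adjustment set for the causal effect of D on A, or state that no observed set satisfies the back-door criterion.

desc(D)\{D}={A}; candidates ⊆ {B,C,K}.
size 0: {}; under {} D still reaches {A,B,C,K} ∋ A.
size 1: {B}, {C}, {K}; under {B} D still reaches {A,C,K} ∋ A.
{B,C}: D⊥A given {B,C} in G with D→· removed — back-door holds.

D→A: minimal back-door set {B, C}.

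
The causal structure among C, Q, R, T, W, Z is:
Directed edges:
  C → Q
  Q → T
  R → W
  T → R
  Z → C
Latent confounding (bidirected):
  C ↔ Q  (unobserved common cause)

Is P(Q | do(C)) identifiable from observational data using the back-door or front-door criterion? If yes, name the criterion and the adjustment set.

desc(C)\{C}={Q,R,T,W}; candidates ⊆ {Z}.
C↔Q: latent back-door arc(s) into C.
size 0: {}; under {} C still reaches {Q,R,T,W,Z} ∋ Q.
size 1: {Z}; under {Z} C still reaches {Q,R,T,W} ∋ Q.
C↔Q cannot be blocked by any observed set — no back-door set.
No mediator lies on a directed C→…→Q path.
Neither criterion identifies P(Q|do(C)) in this graph.

P(Q|do(C)): not identifiable (no BD/FD set).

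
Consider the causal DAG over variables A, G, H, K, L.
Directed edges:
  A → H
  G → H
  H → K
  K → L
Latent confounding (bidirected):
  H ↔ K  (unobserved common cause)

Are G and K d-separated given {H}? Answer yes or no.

No — G and K are d-connected given {H}.

Bayes-Ball from G | {H} reaches {A,K,L}.
K ∈ reach(G|{H}) ⇒ G ⊥̸ K | {H}.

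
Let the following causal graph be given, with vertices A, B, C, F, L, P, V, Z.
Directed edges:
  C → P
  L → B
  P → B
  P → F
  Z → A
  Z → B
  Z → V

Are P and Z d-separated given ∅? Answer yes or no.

Yes — P ⊥ Z | ∅.

Bayes-Ball from P | ∅ reaches {B,C,F}.
Z ∉ reach(P|∅) ⇒ P ⊥ Z | ∅.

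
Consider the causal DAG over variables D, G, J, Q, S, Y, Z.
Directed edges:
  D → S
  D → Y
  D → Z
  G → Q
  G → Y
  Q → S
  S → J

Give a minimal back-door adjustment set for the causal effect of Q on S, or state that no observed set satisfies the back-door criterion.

Q→S: minimal back-door set ∅.

desc(Q)\{Q}={J,S}; candidates ⊆ {D,G,Y,Z}.
∅: Q⊥S given ∅ in G with Q→· removed — back-door holds.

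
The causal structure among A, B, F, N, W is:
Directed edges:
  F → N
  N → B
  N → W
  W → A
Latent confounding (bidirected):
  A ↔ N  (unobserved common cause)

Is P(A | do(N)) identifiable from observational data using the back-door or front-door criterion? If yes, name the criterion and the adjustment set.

P(A|do(N)): frontdoor, adjust for {W}.

desc(N)\{N}={A,B,W}; candidates ⊆ {F}.
N↔A: latent back-door arc(s) into N.
size 0: {}; under {} N still reaches {A,F} ∋ A.
size 1: {F}; under {F} N still reaches {A} ∋ A.
N↔A cannot be blocked by any observed set — no back-door set.
{W}: (i) intercepts every directed N→A path; (ii) no back-door N→{W}; (iii) {N} blocks every back-door {W}→A. Front-door holds.
P(A|do(N)) = Σ_{W} P(W|N) Σ_{N'} P(A|W,N')P(N').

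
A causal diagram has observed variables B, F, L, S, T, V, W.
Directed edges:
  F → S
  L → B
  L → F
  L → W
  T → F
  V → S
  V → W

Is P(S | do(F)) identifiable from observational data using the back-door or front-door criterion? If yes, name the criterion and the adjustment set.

desc(F)\{F}={S}; candidates ⊆ {B,L,T,V,W}.
∅: F⊥S given ∅ in G with F→· removed — back-door holds.
P(S|do(F)) = P(S|F) — no adjustment needed.

P(S|do(F)): backdoor, adjust for ∅.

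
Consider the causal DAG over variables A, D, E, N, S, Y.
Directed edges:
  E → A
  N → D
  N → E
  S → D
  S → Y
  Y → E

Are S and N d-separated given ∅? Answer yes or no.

Bayes-Ball from S | ∅ reaches {A,D,E,Y}.
N ∉ reach(S|∅) ⇒ S ⊥ N | ∅.

Yes — S ⊥ N | ∅.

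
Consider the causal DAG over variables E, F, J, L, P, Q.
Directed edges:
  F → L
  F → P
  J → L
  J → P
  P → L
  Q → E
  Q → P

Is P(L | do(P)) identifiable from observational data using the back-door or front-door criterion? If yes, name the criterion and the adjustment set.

P(L|do(P)): backdoor, adjust for {F, J}.

desc(P)\{P}={L}; candidates ⊆ {E,F,J,Q}.
size 0: {}; under {} P still reaches {E,F,J,L,Q} ∋ L.
size 1: {E}, {F}, {J} …(+1); under {E} P still reaches {F,J,L,Q} ∋ L.
{F,J}: P⊥L given {F,J} in G with P→· removed — back-door holds.
P(L|do(P)) = Σ_{F,J} P(L|P,F,J)·P(F,J).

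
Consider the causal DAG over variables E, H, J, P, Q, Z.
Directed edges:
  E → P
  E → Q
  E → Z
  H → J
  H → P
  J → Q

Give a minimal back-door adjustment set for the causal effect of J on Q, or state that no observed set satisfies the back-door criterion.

desc(J)\{J}={Q}; candidates ⊆ {E,H,P,Z}.
∅: J⊥Q given ∅ in G with J→· removed — back-door holds.

J→Q: minimal back-door set ∅.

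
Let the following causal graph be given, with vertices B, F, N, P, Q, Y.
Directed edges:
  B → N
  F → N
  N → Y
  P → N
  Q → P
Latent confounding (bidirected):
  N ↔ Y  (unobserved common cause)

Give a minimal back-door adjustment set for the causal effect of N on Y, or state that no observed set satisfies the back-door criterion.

desc(N)\{N}={Y}; candidates ⊆ {B,F,P,Q}.
N↔Y: latent back-door arc(s) into N.
size 0: {}; under {} N still reaches {B,F,P,Q,Y} ∋ Y.
size 1: {B}, {F}, {P} …(+1); under {B} N still reaches {F,P,Q,Y} ∋ Y.
size 2: {B,F}, {B,P}, {B,Q} …(+3); under {B,F} N still reaches {P,Q,Y} ∋ Y.
N↔Y cannot be blocked by any observed set — no back-door set.

N→Y: no observed back-door set.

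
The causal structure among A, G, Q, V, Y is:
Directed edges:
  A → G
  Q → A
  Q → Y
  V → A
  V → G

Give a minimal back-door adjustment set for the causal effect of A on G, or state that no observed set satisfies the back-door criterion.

desc(A)\{A}={G}; candidates ⊆ {Q,V,Y}.
size 0: {}; under {} A still reaches {G,Q,V,Y} ∋ G.
{V}: A⊥G given {V} in G with A→· removed — back-door holds.

A→G: minimal back-door set {V}.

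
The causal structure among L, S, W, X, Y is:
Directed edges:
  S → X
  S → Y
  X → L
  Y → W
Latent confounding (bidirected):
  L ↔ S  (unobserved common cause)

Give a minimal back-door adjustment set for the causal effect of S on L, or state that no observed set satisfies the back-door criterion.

desc(S)\{S}={L,W,X,Y}; candidates ⊆ {—}.
S↔L: latent back-door arc(s) into S.
size 0: {}; under {} S still reaches {L} ∋ L.
S↔L cannot be blocked by any observed set — no back-door set.

S→L: no observed back-door set.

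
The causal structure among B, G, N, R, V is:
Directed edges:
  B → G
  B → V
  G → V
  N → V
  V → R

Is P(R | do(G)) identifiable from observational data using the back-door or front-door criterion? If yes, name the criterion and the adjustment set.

desc(G)\{G}={R,V}; candidates ⊆ {B,N}.
size 0: {}; under {} G still reaches {B,R,V} ∋ R.
{B}: G⊥R given {B} in G with G→· removed — back-door holds.
P(R|do(G)) = Σ_{B} P(R|G,B)·P(B).

P(R|do(G)): backdoor, adjust for {B}.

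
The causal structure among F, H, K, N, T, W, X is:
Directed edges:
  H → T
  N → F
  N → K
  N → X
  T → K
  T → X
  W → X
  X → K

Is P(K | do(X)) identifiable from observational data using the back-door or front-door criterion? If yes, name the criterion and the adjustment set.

desc(X)\{X}={K}; candidates ⊆ {F,H,N,T,W}.
size 0: {}; under {} X still reaches {F,H,K,N,T,W} ∋ K.
size 1: {F}, {H}, {N} …(+2); under {F} X still reaches {H,K,N,T,W} ∋ K.
{N,T}: X⊥K given {N,T} in G with X→· removed — back-door holds.
P(K|do(X)) = Σ_{N,T} P(K|X,N,T)·P(N,T).

P(K|do(X)): backdoor, adjust for {N, T}.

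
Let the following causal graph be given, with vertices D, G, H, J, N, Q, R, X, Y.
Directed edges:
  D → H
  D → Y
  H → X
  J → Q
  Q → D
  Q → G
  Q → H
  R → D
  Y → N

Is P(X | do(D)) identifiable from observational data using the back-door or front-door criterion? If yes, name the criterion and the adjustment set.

desc(D)\{D}={H,N,X,Y}; candidates ⊆ {G,J,Q,R}.
size 0: {}; under {} D still reaches {G,H,J,Q,R,X} ∋ X.
{Q}: D⊥X given {Q} in G with D→· removed — back-door holds.
P(X|do(D)) = Σ_{Q} P(X|D,Q)·P(Q).

P(X|do(D)): backdoor, adjust for {Q}.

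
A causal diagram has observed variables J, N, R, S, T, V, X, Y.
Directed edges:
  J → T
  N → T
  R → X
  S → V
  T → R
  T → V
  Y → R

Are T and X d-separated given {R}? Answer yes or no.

Bayes-Ball from T | {R} reaches {J,N,V,Y}.
X ∉ reach(T|{R}) ⇒ T ⊥ X | {R}.

Yes — T ⊥ X | {R}.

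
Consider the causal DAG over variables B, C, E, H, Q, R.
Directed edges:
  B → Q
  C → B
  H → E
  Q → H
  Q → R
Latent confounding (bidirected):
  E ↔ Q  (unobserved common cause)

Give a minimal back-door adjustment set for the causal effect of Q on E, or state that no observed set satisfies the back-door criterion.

Q→E: no observed back-door set.

desc(Q)\{Q}={E,H,R}; candidates ⊆ {B,C}.
Q↔E: latent back-door arc(s) into Q.
size 0: {}; under {} Q still reaches {B,C,E} ∋ E.
size 1: {B}, {C}; under {B} Q still reaches {E} ∋ E.
size 2: {B,C}; under {B,C} Q still reaches {E} ∋ E.
Q↔E cannot be blocked by any observed set — no back-door set.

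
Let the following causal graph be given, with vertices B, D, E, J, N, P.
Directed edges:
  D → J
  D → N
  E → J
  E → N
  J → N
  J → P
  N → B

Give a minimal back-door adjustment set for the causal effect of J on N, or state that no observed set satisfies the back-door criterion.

J→N: minimal back-door set {D, E}.

desc(J)\{J}={B,N,P}; candidates ⊆ {D,E}.
size 0: {}; under {} J still reaches {B,D,E,N} ∋ N.
size 1: {D}, {E}; under {D} J still reaches {B,E,N} ∋ N.
{D,E}: J⊥N given {D,E} in G with J→· removed — back-door holds.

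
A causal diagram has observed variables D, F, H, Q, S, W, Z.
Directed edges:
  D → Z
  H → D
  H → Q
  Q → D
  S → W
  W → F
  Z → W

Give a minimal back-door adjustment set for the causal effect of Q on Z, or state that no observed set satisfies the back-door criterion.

Q→Z: minimal back-door set {H}.

desc(Q)\{Q}={D,F,W,Z}; candidates ⊆ {H,S}.
size 0: {}; under {} Q still reaches {D,F,H,W,Z} ∋ Z.
{H}: Q⊥Z given {H} in G with Q→· removed — back-door holds.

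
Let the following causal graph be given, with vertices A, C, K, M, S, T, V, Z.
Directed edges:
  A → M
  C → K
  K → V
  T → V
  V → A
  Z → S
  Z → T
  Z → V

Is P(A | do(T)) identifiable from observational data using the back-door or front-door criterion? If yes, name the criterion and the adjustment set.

desc(T)\{T}={A,M,V}; candidates ⊆ {C,K,S,Z}.
size 0: {}; under {} T still reaches {A,M,S,V,Z} ∋ A.
{Z}: T⊥A given {Z} in G with T→· removed — back-door holds.
P(A|do(T)) = Σ_{Z} P(A|T,Z)·P(Z).

P(A|do(T)): backdoor, adjust for {Z}.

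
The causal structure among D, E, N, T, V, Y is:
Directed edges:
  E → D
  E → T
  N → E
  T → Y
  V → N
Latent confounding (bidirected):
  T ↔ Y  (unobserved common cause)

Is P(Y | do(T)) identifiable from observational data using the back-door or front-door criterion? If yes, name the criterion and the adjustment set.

desc(T)\{T}={Y}; candidates ⊆ {D,E,N,V}.
T↔Y: latent back-door arc(s) into T.
size 0: {}; under {} T still reaches {D,E,N,V,Y} ∋ Y.
size 1: {D}, {E}, {N} …(+1); under {D} T still reaches {E,N,V,Y} ∋ Y.
size 2: {D,E}, {D,N}, {D,V} …(+3); under {D,E} T still reaches {Y} ∋ Y.
T↔Y cannot be blocked by any observed set — no back-door set.
No mediator lies on a directed T→…→Y path.
Neither criterion identifies P(Y|do(T)) in this graph.

P(Y|do(T)): not identifiable (no BD/FD set).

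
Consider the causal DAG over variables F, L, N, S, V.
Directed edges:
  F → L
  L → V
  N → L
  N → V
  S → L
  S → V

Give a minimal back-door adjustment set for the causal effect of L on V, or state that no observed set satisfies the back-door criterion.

L→V: minimal back-door set {N, S}.

desc(L)\{L}={V}; candidates ⊆ {F,N,S}.
size 0: {}; under {} L still reaches {F,N,S,V} ∋ V.
size 1: {F}, {N}, {S}; under {F} L still reaches {N,S,V} ∋ V.
{N,S}: L⊥V given {N,S} in G with L→· removed — back-door holds.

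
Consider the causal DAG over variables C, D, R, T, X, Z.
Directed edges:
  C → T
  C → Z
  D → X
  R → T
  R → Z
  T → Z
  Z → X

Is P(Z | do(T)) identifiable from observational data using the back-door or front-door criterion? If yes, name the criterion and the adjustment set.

P(Z|do(T)): backdoor, adjust for {C, R}.

desc(T)\{T}={X,Z}; candidates ⊆ {C,D,R}.
size 0: {}; under {} T still reaches {C,R,X,Z} ∋ Z.
size 1: {C}, {D}, {R}; under {C} T still reaches {R,X,Z} ∋ Z.
{C,R}: T⊥Z given {C,R} in G with T→· removed — back-door holds.
P(Z|do(T)) = Σ_{C,R} P(Z|T,C,R)·P(C,R).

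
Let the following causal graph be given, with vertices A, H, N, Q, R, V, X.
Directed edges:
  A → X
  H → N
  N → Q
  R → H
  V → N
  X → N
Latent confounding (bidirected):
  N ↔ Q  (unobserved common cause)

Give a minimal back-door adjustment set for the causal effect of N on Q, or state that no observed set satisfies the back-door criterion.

N→Q: no observed back-door set.

desc(N)\{N}={Q}; candidates ⊆ {A,H,R,V,X}.
N↔Q: latent back-door arc(s) into N.
size 0: {}; under {} N still reaches {A,H,Q,R,V,X} ∋ Q.
size 1: {A}, {H}, {R} …(+2); under {A} N still reaches {H,Q,R,V,X} ∋ Q.
size 2: {A,H}, {A,R}, {A,V} …(+7); under {A,H} N still reaches {Q,V,X} ∋ Q.
N↔Q cannot be blocked by any observed set — no back-door set.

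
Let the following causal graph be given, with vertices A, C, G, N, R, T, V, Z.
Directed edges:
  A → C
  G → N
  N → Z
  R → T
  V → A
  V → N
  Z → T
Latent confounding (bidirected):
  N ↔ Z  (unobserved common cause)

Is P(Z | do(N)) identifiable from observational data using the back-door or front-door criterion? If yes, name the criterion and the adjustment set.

P(Z|do(N)): not identifiable (no BD/FD set).

desc(N)\{N}={T,Z}; candidates ⊆ {A,C,G,R,V}.
N↔Z: latent back-door arc(s) into N.
size 0: {}; under {} N still reaches {A,C,G,T,V,Z} ∋ Z.
size 1: {A}, {C}, {G} …(+2); under {A} N still reaches {G,T,V,Z} ∋ Z.
size 2: {A,C}, {A,G}, {A,R} …(+7); under {A,C} N still reaches {G,T,V,Z} ∋ Z.
N↔Z cannot be blocked by any observed set — no back-door set.
No mediator lies on a directed N→…→Z path.
Neither criterion identifies P(Z|do(N)) in this graph.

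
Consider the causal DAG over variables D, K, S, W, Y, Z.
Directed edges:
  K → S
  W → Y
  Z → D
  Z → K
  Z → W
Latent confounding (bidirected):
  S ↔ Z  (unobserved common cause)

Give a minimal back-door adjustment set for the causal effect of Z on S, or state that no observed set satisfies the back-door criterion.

desc(Z)\{Z}={D,K,S,W,Y}; candidates ⊆ {—}.
Z↔S: latent back-door arc(s) into Z.
size 0: {}; under {} Z still reaches {S} ∋ S.
Z↔S cannot be blocked by any observed set — no back-door set.

Z→S: no observed back-door set.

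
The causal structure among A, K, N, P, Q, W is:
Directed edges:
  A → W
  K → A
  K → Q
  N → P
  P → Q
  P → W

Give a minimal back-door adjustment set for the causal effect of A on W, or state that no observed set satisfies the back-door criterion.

A→W: minimal back-door set ∅.

desc(A)\{A}={W}; candidates ⊆ {K,N,P,Q}.
∅: A⊥W given ∅ in G with A→· removed — back-door holds.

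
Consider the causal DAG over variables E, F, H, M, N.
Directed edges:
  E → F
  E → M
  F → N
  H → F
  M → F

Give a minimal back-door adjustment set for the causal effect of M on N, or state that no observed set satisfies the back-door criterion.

M→N: minimal back-door set {E}.

desc(M)\{M}={F,N}; candidates ⊆ {E,H}.
size 0: {}; under {} M still reaches {E,F,N} ∋ N.
{E}: M⊥N given {E} in G with M→· removed — back-door holds.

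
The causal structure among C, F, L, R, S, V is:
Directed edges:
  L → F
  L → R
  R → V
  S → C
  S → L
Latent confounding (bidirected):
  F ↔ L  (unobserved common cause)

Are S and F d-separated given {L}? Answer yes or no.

No — S and F are d-connected given {L}.

Bayes-Ball from S | {L} reaches {C,F}.
F ∈ reach(S|{L}) ⇒ S ⊥̸ F | {L}.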